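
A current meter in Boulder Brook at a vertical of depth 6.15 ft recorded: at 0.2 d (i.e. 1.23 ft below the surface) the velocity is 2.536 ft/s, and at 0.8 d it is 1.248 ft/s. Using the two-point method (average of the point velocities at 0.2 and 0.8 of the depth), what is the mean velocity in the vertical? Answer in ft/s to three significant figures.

1.89 ft/s

v̄ = (2.536 + 1.248) / 2 = 1.892 ft/s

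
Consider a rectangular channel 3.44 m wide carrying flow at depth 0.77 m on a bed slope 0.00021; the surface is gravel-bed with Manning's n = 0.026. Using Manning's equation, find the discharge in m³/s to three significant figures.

A = b·y = 3.44 × 0.77 = 2.649 m²
P = b + 2y = 3.44 + 2×0.77 = 4.980 m
R = A/P = 2.649/4.980 = 0.5319 m
Q = (1/n)·A·R^(2/3)·S^(1/2) = (1/0.026) × 2.649 × 0.5319^(2/3) × 0.00021^(1/2) = 0.9692 m³/s

0.969 m³/s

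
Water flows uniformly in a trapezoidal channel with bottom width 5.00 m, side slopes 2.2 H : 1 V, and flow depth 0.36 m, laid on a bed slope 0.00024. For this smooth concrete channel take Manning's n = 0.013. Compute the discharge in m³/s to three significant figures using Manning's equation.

A = (b + z·y)·y = (5.00 + 2.2×0.36)×0.36 = 2.085 m²
P = b + 2y√(1+z²) = 5.00 + 2×0.36×√(1+2.2²) = 6.740 m
R = A/P = 2.085/6.740 = 0.3094 m
Q = (1/n)·A·R^(2/3)·S^(1/2) = (1/0.013) × 2.085 × 0.3094^(2/3) × 0.00024^(1/2) = 1.137 m³/s

1.14 m³/s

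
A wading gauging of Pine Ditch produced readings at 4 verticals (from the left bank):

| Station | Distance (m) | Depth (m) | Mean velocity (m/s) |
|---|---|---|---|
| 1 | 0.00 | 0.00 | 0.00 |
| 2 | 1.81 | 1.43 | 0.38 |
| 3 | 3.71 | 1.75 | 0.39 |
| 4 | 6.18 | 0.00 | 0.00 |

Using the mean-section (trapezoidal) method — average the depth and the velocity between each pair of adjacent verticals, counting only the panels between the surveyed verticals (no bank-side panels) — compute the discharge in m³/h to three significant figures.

Panel 1-2: Δb = 1.81 m, d̄ = (0.00+1.43)/2 = 0.715, v̄ = (0.00+0.38)/2 = 0.19 → q = 1.81×0.715×0.19 = 0.2459 m³/s
Panel 2-3: Δb = 1.9 m, d̄ = (1.43+1.75)/2 = 1.59, v̄ = (0.38+0.39)/2 = 0.385 → q = 1.9×1.59×0.385 = 1.163 m³/s
Panel 3-4: Δb = 2.47 m, d̄ = (1.75+0.00)/2 = 0.875, v̄ = (0.39+0.00)/2 = 0.195 → q = 2.47×0.875×0.195 = 0.4214 m³/s
Q = Σ q = 1.830 m³/s
= 1.830 × 3600 = 6590 m³/h

6590 m³/h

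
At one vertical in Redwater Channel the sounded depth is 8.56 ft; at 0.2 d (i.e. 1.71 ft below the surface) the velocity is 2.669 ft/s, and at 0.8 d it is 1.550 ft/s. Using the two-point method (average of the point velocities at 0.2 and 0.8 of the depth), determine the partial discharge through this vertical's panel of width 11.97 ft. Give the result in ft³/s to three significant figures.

216 ft³/s

v̄ = (2.669 + 1.550) / 2 = 2.110 ft/s
q = v̄ × d × w = 2.110 × 8.56 × 11.97 = 216.1 ft³/s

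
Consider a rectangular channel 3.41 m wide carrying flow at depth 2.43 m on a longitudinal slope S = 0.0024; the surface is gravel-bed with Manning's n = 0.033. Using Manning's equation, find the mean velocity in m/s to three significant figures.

1.49 m/s

A = b·y = 3.41 × 2.43 = 8.286 m²
P = b + 2y = 3.41 + 2×2.43 = 8.270 m
R = A/P = 8.286/8.270 = 1.002 m
Q = (1/n)·A·R^(2/3)·S^(1/2) = (1/0.033) × 8.286 × 1.002^(2/3) × 0.0024^(1/2) = 12.32 m³/s
V = Q/A = 12.32/8.286 = 1.486 m/s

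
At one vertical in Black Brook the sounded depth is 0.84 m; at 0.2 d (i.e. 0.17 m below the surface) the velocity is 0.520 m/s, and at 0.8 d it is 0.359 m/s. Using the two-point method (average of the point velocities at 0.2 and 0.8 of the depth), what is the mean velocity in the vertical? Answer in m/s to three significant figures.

0.440 m/s

v̄ = (0.520 + 0.359) / 2 = 0.4395 m/s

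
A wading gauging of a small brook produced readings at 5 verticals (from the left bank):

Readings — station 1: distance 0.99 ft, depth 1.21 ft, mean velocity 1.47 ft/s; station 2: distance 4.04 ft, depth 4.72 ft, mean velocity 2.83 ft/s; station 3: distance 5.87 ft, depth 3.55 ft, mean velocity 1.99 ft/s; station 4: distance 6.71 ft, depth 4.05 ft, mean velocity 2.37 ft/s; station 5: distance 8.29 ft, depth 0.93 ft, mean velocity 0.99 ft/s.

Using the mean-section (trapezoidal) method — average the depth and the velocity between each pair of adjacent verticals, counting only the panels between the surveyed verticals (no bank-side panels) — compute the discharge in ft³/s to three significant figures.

51.2 ft³/s

Panel 1-2: Δb = 3.05 ft, d̄ = (1.21+4.72)/2 = 2.965, v̄ = (1.47+2.83)/2 = 2.15 → q = 3.05×2.965×2.15 = 19.44 ft³/s
Panel 2-3: Δb = 1.83 ft, d̄ = (4.72+3.55)/2 = 4.135, v̄ = (2.83+1.99)/2 = 2.41 → q = 1.83×4.135×2.41 = 18.24 ft³/s
Panel 3-4: Δb = 0.84 ft, d̄ = (3.55+4.05)/2 = 3.8, v̄ = (1.99+2.37)/2 = 2.18 → q = 0.84×3.8×2.18 = 6.959 ft³/s
Panel 4-5: Δb = 1.58 ft, d̄ = (4.05+0.93)/2 = 2.49, v̄ = (2.37+0.99)/2 = 1.68 → q = 1.58×2.49×1.68 = 6.609 ft³/s
Q = Σ q = 51.25 ft³/s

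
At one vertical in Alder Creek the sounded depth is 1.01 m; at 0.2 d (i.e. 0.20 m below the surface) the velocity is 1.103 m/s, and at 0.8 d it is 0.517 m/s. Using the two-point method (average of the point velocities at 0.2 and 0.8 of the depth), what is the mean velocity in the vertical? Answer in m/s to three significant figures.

0.810 m/s

v̄ = (1.103 + 0.517) / 2 = 0.8100 m/s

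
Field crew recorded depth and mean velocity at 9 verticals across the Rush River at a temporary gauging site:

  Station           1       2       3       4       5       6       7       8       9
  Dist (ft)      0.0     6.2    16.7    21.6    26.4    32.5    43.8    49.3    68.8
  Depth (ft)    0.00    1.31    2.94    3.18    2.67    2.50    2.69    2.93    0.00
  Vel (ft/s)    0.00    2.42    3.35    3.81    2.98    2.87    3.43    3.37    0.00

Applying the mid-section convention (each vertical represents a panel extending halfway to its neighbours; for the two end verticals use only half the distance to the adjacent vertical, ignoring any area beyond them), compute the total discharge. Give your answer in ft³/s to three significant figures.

w_2 = (16.7 − 0.0)/2 = 8.35 ft; q_2 = 2.42 × 1.31 × 8.35 = 26.47 ft³/s
w_3 = (21.6 − 6.2)/2 = 7.7 ft; q_3 = 3.35 × 2.94 × 7.7 = 75.84 ft³/s
w_4 = (26.4 − 16.7)/2 = 4.85 ft; q_4 = 3.81 × 3.18 × 4.85 = 58.76 ft³/s
w_5 = (32.5 − 21.6)/2 = 5.45 ft; q_5 = 2.98 × 2.67 × 5.45 = 43.36 ft³/s
w_6 = (43.8 − 26.4)/2 = 8.7 ft; q_6 = 2.87 × 2.50 × 8.7 = 62.42 ft³/s
w_7 = (49.3 − 32.5)/2 = 8.4 ft; q_7 = 3.43 × 2.69 × 8.4 = 77.50 ft³/s
w_8 = (68.8 − 43.8)/2 = 12.5 ft; q_8 = 3.37 × 2.93 × 12.5 = 123.4 ft³/s
Stations 1, 9 contribute zero (depth or velocity is 0).
Q = Σ qᵢ = 467.8 ft³/s

468 ft³/s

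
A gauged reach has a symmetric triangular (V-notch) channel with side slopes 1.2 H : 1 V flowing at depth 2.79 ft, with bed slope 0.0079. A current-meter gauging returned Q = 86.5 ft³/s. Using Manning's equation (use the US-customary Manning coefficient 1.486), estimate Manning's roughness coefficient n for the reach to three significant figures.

A = z·y² = 1.2×2.79² = 9.341 ft²
P = 2y√(1+z²) = 2×2.79×√(1+1.2²) = 8.716 ft
R = A/P = 9.341/8.716 = 1.072 ft
n = (1.486/Q)·A·R^(2/3)·S^(1/2) = (1.486/86.5) × 9.341 × 1.047 × 0.08888 = 0.01494

0.0149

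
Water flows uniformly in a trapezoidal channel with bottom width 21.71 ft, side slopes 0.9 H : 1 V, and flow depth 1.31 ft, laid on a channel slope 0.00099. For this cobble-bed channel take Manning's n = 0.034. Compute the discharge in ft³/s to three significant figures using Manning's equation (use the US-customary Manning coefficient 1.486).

A = (b + z·y)·y = (21.71 + 0.9×1.31)×1.31 = 29.98 ft²
P = b + 2y√(1+z²) = 21.71 + 2×1.31×√(1+0.9²) = 25.23 ft
R = A/P = 29.98/25.23 = 1.188 ft
Q = (1.486/n)·A·R^(2/3)·S^(1/2) = (1.486/0.034) × 29.98 × 1.188^(2/3) × 0.00099^(1/2) = 46.26 ft³/s

46.3 ft³/s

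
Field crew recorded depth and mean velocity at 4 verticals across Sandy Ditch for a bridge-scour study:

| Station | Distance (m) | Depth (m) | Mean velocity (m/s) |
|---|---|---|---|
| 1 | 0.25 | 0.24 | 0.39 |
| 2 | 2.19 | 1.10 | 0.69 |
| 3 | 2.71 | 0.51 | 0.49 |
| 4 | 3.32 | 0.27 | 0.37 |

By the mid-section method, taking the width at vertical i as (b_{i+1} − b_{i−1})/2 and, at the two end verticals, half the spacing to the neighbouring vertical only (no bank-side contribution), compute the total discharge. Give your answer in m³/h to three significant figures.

4310 m³/h

w_1 = (2.19 − 0.25)/2 = 0.97 m; q_1 = 0.39 × 0.24 × 0.97 = 0.09079 m³/s
w_2 = (2.71 − 0.25)/2 = 1.23 m; q_2 = 0.69 × 1.10 × 1.23 = 0.9336 m³/s
w_3 = (3.32 − 2.19)/2 = 0.565 m; q_3 = 0.49 × 0.51 × 0.565 = 0.1412 m³/s
w_4 = (3.32 − 2.71)/2 = 0.305 m; q_4 = 0.37 × 0.27 × 0.305 = 0.03047 m³/s
Q = Σ qᵢ = 1.196 m³/s
= 1.196 × 3600 = 4306 m³/h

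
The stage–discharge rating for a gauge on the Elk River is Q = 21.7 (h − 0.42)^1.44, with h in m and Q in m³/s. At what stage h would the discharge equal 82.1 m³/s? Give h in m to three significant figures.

h − h₀ = (Q/C)^(1/b) = (82.1/21.7)^(1/1.44) = 2.519 m
h = 0.42 + 2.519 = 2.939 m

2.94 m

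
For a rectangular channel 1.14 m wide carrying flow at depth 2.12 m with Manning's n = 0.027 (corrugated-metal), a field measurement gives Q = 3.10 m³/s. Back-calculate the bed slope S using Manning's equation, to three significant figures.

0.00349

A = b·y = 1.14 × 2.12 = 2.417 m²
P = b + 2y = 1.14 + 2×2.12 = 5.380 m
R = A/P = 2.417/5.380 = 0.4492 m
S = (Q·n / (1·A·R^(2/3)))² = (3.10×0.027 / (1×2.417×0.5866))² = 0.003486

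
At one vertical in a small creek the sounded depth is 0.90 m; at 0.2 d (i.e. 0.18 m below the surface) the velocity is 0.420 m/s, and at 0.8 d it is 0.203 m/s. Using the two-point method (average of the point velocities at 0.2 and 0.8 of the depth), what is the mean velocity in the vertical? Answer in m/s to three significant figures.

0.312 m/s

v̄ = (0.420 + 0.203) / 2 = 0.3115 m/s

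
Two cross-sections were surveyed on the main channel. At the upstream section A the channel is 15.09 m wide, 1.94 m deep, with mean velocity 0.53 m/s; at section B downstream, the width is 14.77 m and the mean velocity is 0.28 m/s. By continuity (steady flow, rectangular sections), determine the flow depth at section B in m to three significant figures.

3.75 m

Q = A₁V₁ = (15.09×1.94) × 0.53 = 15.52 m³/s
d₂ = Q/(b₂ V₂) = 15.52/(14.77×0.28) = 3.752 m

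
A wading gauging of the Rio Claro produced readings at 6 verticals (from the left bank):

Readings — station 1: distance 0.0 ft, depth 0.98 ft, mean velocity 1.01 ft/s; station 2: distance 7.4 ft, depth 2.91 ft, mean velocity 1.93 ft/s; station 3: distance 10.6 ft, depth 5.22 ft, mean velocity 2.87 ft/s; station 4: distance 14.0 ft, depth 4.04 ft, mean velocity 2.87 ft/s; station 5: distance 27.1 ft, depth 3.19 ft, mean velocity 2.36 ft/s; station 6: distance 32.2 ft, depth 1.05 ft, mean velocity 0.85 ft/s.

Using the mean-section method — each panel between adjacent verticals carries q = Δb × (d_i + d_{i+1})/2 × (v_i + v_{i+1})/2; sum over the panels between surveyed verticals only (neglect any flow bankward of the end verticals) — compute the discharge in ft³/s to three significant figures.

239 ft³/s

Panel 1-2: Δb = 7.4 ft, d̄ = (0.98+2.91)/2 = 1.945, v̄ = (1.01+1.93)/2 = 1.47 → q = 7.4×1.945×1.47 = 21.16 ft³/s
Panel 2-3: Δb = 3.2 ft, d̄ = (2.91+5.22)/2 = 4.065, v̄ = (1.93+2.87)/2 = 2.4 → q = 3.2×4.065×2.4 = 31.22 ft³/s
Panel 3-4: Δb = 3.4 ft, d̄ = (5.22+4.04)/2 = 4.63, v̄ = (2.87+2.87)/2 = 2.87 → q = 3.4×4.63×2.87 = 45.18 ft³/s
Panel 4-5: Δb = 13.1 ft, d̄ = (4.04+3.19)/2 = 3.615, v̄ = (2.87+2.36)/2 = 2.615 → q = 13.1×3.615×2.615 = 123.8 ft³/s
Panel 5-6: Δb = 5.1 ft, d̄ = (3.19+1.05)/2 = 2.12, v̄ = (2.36+0.85)/2 = 1.605 → q = 5.1×2.12×1.605 = 17.35 ft³/s
Q = Σ q = 238.7 ft³/s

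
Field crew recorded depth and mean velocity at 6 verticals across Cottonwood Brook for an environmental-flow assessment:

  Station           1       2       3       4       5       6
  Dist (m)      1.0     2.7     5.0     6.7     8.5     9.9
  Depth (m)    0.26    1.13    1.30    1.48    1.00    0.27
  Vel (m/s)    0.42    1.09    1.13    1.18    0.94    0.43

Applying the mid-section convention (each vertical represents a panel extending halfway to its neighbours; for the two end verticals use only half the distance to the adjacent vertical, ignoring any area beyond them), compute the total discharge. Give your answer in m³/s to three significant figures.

w_1 = (2.7 − 1.0)/2 = 0.85 m; q_1 = 0.42 × 0.26 × 0.85 = 0.09282 m³/s
w_2 = (5.0 − 1.0)/2 = 2 m; q_2 = 1.09 × 1.13 × 2 = 2.463 m³/s
w_3 = (6.7 − 2.7)/2 = 2 m; q_3 = 1.13 × 1.30 × 2 = 2.938 m³/s
w_4 = (8.5 − 5.0)/2 = 1.75 m; q_4 = 1.18 × 1.48 × 1.75 = 3.056 m³/s
w_5 = (9.9 − 6.7)/2 = 1.6 m; q_5 = 0.94 × 1.00 × 1.6 = 1.504 m³/s
w_6 = (9.9 − 8.5)/2 = 0.7 m; q_6 = 0.43 × 0.27 × 0.7 = 0.08127 m³/s
Q = Σ qᵢ = 10.14 m³/s

10.1 m³/s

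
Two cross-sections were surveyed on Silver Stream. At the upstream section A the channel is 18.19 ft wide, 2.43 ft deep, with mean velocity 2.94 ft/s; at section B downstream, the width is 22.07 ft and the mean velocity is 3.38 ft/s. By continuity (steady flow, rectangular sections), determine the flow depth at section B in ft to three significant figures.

Q = A₁V₁ = (18.19×2.43) × 2.94 = 130.0 ft³/s
d₂ = Q/(b₂ V₂) = 130.0/(22.07×3.38) = 1.742 ft

1.74 ft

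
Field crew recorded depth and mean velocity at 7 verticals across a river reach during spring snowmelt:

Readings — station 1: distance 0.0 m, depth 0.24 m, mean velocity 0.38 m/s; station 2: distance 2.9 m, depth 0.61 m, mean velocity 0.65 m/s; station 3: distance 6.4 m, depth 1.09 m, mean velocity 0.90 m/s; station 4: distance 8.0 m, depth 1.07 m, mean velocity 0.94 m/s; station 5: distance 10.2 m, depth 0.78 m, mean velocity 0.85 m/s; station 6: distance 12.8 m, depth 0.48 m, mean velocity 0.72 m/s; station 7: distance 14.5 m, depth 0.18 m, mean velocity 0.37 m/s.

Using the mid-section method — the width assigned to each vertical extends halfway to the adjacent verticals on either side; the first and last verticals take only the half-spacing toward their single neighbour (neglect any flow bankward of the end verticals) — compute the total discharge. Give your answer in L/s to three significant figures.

w_1 = (2.9 − 0.0)/2 = 1.45 m; q_1 = 0.38 × 0.24 × 1.45 = 0.1322 m³/s
w_2 = (6.4 − 0.0)/2 = 3.2 m; q_2 = 0.65 × 0.61 × 3.2 = 1.269 m³/s
w_3 = (8.0 − 2.9)/2 = 2.55 m; q_3 = 0.90 × 1.09 × 2.55 = 2.502 m³/s
w_4 = (10.2 − 6.4)/2 = 1.9 m; q_4 = 0.94 × 1.07 × 1.9 = 1.911 m³/s
w_5 = (12.8 − 8.0)/2 = 2.4 m; q_5 = 0.85 × 0.78 × 2.4 = 1.591 m³/s
w_6 = (14.5 − 10.2)/2 = 2.15 m; q_6 = 0.72 × 0.48 × 2.15 = 0.7430 m³/s
w_7 = (14.5 − 12.8)/2 = 0.85 m; q_7 = 0.37 × 0.18 × 0.85 = 0.05661 m³/s
Q = Σ qᵢ = 8.204 m³/s
= 8.204 × 1000 = 8204 L/s

8200 L/s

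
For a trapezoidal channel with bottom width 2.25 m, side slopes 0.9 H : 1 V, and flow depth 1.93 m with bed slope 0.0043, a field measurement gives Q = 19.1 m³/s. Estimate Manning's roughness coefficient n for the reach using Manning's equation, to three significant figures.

A = (b + z·y)·y = (2.25 + 0.9×1.93)×1.93 = 7.695 m²
P = b + 2y√(1+z²) = 2.25 + 2×1.93×√(1+0.9²) = 7.443 m
R = A/P = 7.695/7.443 = 1.034 m
n = (1/Q)·A·R^(2/3)·S^(1/2) = (1/19.1) × 7.695 × 1.022 × 0.06557 = 0.02701

0.0270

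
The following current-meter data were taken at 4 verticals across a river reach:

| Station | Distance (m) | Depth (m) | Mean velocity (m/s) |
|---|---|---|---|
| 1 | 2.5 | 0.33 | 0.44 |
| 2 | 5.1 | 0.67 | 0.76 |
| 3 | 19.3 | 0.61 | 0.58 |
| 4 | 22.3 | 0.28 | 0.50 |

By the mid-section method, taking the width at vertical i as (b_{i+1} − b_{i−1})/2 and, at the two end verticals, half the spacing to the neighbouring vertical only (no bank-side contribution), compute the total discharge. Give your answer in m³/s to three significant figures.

w_1 = (5.1 − 2.5)/2 = 1.3 m; q_1 = 0.44 × 0.33 × 1.3 = 0.1888 m³/s
w_2 = (19.3 − 2.5)/2 = 8.4 m; q_2 = 0.76 × 0.67 × 8.4 = 4.277 m³/s
w_3 = (22.3 − 5.1)/2 = 8.6 m; q_3 = 0.58 × 0.61 × 8.6 = 3.043 m³/s
w_4 = (22.3 − 19.3)/2 = 1.5 m; q_4 = 0.50 × 0.28 × 1.5 = 0.2100 m³/s
Q = Σ qᵢ = 7.719 m³/s

7.72 m³/s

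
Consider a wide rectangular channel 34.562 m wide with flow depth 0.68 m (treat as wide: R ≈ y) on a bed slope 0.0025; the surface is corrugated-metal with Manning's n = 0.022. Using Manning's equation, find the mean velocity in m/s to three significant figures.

1.76 m/s

A = b·y = 34.562 × 0.68 = 23.50 m²
Wide channel: R ≈ y = 0.68 m
Q = (1/n)·A·R^(2/3)·S^(1/2) = (1/0.022) × 23.50 × 0.6800^(2/3) × 0.0025^(1/2) = 41.30 m³/s
V = Q/A = 41.30/23.50 = 1.757 m/s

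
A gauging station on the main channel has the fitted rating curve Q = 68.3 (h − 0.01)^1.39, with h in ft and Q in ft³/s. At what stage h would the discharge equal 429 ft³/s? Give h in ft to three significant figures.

3.76 ft

h − h₀ = (Q/C)^(1/b) = (429/68.3)^(1/1.39) = 3.751 ft
h = 0.01 + 3.751 = 3.761 ft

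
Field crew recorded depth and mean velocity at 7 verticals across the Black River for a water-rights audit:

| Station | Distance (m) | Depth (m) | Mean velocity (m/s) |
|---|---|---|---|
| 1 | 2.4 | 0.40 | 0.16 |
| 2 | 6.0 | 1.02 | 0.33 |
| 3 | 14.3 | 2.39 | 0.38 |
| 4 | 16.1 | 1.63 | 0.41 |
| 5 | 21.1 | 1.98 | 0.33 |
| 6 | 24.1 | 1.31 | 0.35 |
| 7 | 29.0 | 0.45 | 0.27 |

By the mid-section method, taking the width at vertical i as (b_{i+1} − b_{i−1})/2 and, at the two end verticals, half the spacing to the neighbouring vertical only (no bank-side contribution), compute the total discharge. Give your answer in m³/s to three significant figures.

w_1 = (6.0 − 2.4)/2 = 1.8 m; q_1 = 0.16 × 0.40 × 1.8 = 0.1152 m³/s
w_2 = (14.3 − 2.4)/2 = 5.95 m; q_2 = 0.33 × 1.02 × 5.95 = 2.003 m³/s
w_3 = (16.1 − 6.0)/2 = 5.05 m; q_3 = 0.38 × 2.39 × 5.05 = 4.586 m³/s
w_4 = (21.1 − 14.3)/2 = 3.4 m; q_4 = 0.41 × 1.63 × 3.4 = 2.272 m³/s
w_5 = (24.1 − 16.1)/2 = 4 m; q_5 = 0.33 × 1.98 × 4 = 2.614 m³/s
w_6 = (29.0 − 21.1)/2 = 3.95 m; q_6 = 0.35 × 1.31 × 3.95 = 1.811 m³/s
w_7 = (29.0 − 24.1)/2 = 2.45 m; q_7 = 0.27 × 0.45 × 2.45 = 0.2977 m³/s
Q = Σ qᵢ = 13.70 m³/s

13.7 m³/s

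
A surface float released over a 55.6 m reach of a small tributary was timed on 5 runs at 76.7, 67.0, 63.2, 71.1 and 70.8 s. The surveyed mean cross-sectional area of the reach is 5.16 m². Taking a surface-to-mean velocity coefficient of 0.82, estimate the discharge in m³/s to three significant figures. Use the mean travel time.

3.37 m³/s

t̄ = (76.7 + 67.0 + 63.2 + 71.1 + 70.8) / 5 = 69.76 s
v_surface = L / t̄ = 55.6 / 69.76 = 0.7970 m/s
v_mean = 0.82 × 0.7970 = 0.6536 m/s
Q = A × v_mean = 5.16 × 0.6536 = 3.372 m³/s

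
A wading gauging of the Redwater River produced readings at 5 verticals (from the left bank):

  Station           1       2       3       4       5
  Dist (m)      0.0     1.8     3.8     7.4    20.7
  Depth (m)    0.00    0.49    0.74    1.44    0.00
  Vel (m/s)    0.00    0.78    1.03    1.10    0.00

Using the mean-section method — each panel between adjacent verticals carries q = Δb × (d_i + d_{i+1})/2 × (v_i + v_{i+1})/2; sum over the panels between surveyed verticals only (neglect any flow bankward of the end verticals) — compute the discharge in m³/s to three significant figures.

10.7 m³/s

Panel 1-2: Δb = 1.8 m, d̄ = (0.00+0.49)/2 = 0.245, v̄ = (0.00+0.78)/2 = 0.39 → q = 1.8×0.245×0.39 = 0.1720 m³/s
Panel 2-3: Δb = 2 m, d̄ = (0.49+0.74)/2 = 0.615, v̄ = (0.78+1.03)/2 = 0.905 → q = 2×0.615×0.905 = 1.113 m³/s
Panel 3-4: Δb = 3.6 m, d̄ = (0.74+1.44)/2 = 1.09, v̄ = (1.03+1.10)/2 = 1.065 → q = 3.6×1.09×1.065 = 4.179 m³/s
Panel 4-5: Δb = 13.3 m, d̄ = (1.44+0.00)/2 = 0.72, v̄ = (1.10+0.00)/2 = 0.55 → q = 13.3×0.72×0.55 = 5.267 m³/s
Q = Σ q = 10.73 m³/s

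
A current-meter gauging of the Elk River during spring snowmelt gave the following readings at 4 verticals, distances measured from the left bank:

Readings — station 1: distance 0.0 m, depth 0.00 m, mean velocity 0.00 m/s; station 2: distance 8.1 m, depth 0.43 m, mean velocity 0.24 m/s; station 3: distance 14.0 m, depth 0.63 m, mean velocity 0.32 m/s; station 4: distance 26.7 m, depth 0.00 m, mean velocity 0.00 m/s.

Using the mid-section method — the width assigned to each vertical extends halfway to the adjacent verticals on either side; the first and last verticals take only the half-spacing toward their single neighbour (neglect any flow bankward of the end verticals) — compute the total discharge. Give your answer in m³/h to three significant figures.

9350 m³/h

w_2 = (14.0 − 0.0)/2 = 7 m; q_2 = 0.24 × 0.43 × 7 = 0.7224 m³/s
w_3 = (26.7 − 8.1)/2 = 9.3 m; q_3 = 0.32 × 0.63 × 9.3 = 1.875 m³/s
Stations 1, 4 contribute zero (depth or velocity is 0).
Q = Σ qᵢ = 2.597 m³/s
= 2.597 × 3600 = 9350 m³/h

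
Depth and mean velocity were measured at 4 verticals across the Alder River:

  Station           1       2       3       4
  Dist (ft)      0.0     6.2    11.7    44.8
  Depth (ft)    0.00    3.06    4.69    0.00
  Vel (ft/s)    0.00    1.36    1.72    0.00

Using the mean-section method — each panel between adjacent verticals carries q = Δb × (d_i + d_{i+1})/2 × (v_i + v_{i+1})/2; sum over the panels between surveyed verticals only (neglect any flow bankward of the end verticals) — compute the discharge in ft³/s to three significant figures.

106 ft³/s

Panel 1-2: Δb = 6.2 ft, d̄ = (0.00+3.06)/2 = 1.53, v̄ = (0.00+1.36)/2 = 0.68 → q = 6.2×1.53×0.68 = 6.450 ft³/s
Panel 2-3: Δb = 5.5 ft, d̄ = (3.06+4.69)/2 = 3.875, v̄ = (1.36+1.72)/2 = 1.54 → q = 5.5×3.875×1.54 = 32.82 ft³/s
Panel 3-4: Δb = 33.1 ft, d̄ = (4.69+0.00)/2 = 2.345, v̄ = (1.72+0.00)/2 = 0.86 → q = 33.1×2.345×0.86 = 66.75 ft³/s
Q = Σ q = 106.0 ft³/s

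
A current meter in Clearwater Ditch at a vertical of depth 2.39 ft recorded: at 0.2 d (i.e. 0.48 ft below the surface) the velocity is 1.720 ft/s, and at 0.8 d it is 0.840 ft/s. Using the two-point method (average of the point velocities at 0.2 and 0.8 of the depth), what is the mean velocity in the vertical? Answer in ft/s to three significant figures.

1.28 ft/s

v̄ = (1.720 + 0.840) / 2 = 1.280 ft/s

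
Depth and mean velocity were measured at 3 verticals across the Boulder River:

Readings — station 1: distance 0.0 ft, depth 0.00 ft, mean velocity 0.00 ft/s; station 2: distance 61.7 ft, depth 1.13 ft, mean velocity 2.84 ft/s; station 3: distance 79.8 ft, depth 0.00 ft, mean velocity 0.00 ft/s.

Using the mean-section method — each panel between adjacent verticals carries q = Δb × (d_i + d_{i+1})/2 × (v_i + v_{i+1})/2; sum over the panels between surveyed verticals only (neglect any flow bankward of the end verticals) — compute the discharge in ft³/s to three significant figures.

Panel 1-2: Δb = 61.7 ft, d̄ = (0.00+1.13)/2 = 0.565, v̄ = (0.00+2.84)/2 = 1.42 → q = 61.7×0.565×1.42 = 49.50 ft³/s
Panel 2-3: Δb = 18.1 ft, d̄ = (1.13+0.00)/2 = 0.565, v̄ = (2.84+0.00)/2 = 1.42 → q = 18.1×0.565×1.42 = 14.52 ft³/s
Q = Σ q = 64.02 ft³/s

64.0 ft³/s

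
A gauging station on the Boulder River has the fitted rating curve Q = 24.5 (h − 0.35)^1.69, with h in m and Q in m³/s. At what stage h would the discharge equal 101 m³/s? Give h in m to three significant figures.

h − h₀ = (Q/C)^(1/b) = (101/24.5)^(1/1.69) = 2.312 m
h = 0.35 + 2.312 = 2.662 m

2.66 m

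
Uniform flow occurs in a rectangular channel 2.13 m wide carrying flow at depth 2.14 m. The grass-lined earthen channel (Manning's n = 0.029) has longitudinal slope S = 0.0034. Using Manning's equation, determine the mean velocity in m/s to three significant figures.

A = b·y = 2.13 × 2.14 = 4.558 m²
P = b + 2y = 2.13 + 2×2.14 = 6.410 m
R = A/P = 4.558/6.410 = 0.7111 m
Q = (1/n)·A·R^(2/3)·S^(1/2) = (1/0.029) × 4.558 × 0.7111^(2/3) × 0.0034^(1/2) = 7.302 m³/s
V = Q/A = 7.302/4.558 = 1.602 m/s

1.60 m/s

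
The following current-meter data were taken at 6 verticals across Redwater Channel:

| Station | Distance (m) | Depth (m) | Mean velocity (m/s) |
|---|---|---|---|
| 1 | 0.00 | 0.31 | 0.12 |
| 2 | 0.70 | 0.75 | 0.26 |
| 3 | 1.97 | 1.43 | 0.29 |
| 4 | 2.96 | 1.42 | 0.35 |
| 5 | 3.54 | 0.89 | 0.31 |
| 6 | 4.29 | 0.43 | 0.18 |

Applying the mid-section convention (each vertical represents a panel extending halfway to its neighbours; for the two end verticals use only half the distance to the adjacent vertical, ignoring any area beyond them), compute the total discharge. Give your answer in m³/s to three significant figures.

1.28 m³/s

w_1 = (0.70 − 0.00)/2 = 0.35 m; q_1 = 0.12 × 0.31 × 0.35 = 0.01302 m³/s
w_2 = (1.97 − 0.00)/2 = 0.985 m; q_2 = 0.26 × 0.75 × 0.985 = 0.1921 m³/s
w_3 = (2.96 − 0.70)/2 = 1.13 m; q_3 = 0.29 × 1.43 × 1.13 = 0.4686 m³/s
w_4 = (3.54 − 1.97)/2 = 0.785 m; q_4 = 0.35 × 1.42 × 0.785 = 0.3901 m³/s
w_5 = (4.29 − 2.96)/2 = 0.665 m; q_5 = 0.31 × 0.89 × 0.665 = 0.1835 m³/s
w_6 = (4.29 − 3.54)/2 = 0.375 m; q_6 = 0.18 × 0.43 × 0.375 = 0.02903 m³/s
Q = Σ qᵢ = 1.276 m³/s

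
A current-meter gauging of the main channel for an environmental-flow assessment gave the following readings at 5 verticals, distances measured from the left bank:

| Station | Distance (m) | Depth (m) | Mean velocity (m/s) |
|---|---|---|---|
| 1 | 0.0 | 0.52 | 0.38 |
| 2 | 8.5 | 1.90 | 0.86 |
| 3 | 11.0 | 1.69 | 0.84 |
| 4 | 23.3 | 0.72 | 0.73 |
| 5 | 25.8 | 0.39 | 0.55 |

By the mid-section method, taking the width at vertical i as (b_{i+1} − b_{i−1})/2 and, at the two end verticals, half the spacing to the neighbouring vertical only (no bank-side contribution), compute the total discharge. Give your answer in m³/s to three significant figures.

w_1 = (8.5 − 0.0)/2 = 4.25 m; q_1 = 0.38 × 0.52 × 4.25 = 0.8398 m³/s
w_2 = (11.0 − 0.0)/2 = 5.5 m; q_2 = 0.86 × 1.90 × 5.5 = 8.987 m³/s
w_3 = (23.3 − 8.5)/2 = 7.4 m; q_3 = 0.84 × 1.69 × 7.4 = 10.51 m³/s
w_4 = (25.8 − 11.0)/2 = 7.4 m; q_4 = 0.73 × 0.72 × 7.4 = 3.889 m³/s
w_5 = (25.8 − 23.3)/2 = 1.25 m; q_5 = 0.55 × 0.39 × 1.25 = 0.2681 m³/s
Q = Σ qᵢ = 24.49 m³/s

24.5 m³/s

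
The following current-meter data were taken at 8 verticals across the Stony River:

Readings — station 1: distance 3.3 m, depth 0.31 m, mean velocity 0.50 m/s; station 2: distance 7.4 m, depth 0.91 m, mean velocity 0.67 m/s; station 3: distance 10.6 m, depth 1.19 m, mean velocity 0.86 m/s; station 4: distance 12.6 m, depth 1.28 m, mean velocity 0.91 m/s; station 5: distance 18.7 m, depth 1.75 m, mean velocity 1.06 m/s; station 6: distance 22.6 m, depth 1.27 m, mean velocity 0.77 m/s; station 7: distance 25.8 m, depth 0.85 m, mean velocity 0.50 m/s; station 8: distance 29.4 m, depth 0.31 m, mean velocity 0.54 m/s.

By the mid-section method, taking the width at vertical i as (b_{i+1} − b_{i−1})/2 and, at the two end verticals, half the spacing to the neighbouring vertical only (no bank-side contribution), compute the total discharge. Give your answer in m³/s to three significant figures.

w_1 = (7.4 − 3.3)/2 = 2.05 m; q_1 = 0.50 × 0.31 × 2.05 = 0.3178 m³/s
w_2 = (10.6 − 3.3)/2 = 3.65 m; q_2 = 0.67 × 0.91 × 3.65 = 2.225 m³/s
w_3 = (12.6 − 7.4)/2 = 2.6 m; q_3 = 0.86 × 1.19 × 2.6 = 2.661 m³/s
w_4 = (18.7 − 10.6)/2 = 4.05 m; q_4 = 0.91 × 1.28 × 4.05 = 4.717 m³/s
w_5 = (22.6 − 12.6)/2 = 5 m; q_5 = 1.06 × 1.75 × 5 = 9.275 m³/s
w_6 = (25.8 − 18.7)/2 = 3.55 m; q_6 = 0.77 × 1.27 × 3.55 = 3.472 m³/s
w_7 = (29.4 − 22.6)/2 = 3.4 m; q_7 = 0.50 × 0.85 × 3.4 = 1.445 m³/s
w_8 = (29.4 − 25.8)/2 = 1.8 m; q_8 = 0.54 × 0.31 × 1.8 = 0.3013 m³/s
Q = Σ qᵢ = 24.41 m³/s

24.4 m³/s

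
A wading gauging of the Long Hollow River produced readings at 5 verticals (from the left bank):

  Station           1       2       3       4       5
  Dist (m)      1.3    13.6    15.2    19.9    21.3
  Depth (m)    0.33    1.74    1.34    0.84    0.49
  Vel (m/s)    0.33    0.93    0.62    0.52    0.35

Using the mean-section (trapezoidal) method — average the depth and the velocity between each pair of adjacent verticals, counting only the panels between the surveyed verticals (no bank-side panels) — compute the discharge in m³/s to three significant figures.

13.3 m³/s

Panel 1-2: Δb = 12.3 m, d̄ = (0.33+1.74)/2 = 1.035, v̄ = (0.33+0.93)/2 = 0.63 → q = 12.3×1.035×0.63 = 8.020 m³/s
Panel 2-3: Δb = 1.6 m, d̄ = (1.74+1.34)/2 = 1.54, v̄ = (0.93+0.62)/2 = 0.775 → q = 1.6×1.54×0.775 = 1.910 m³/s
Panel 3-4: Δb = 4.7 m, d̄ = (1.34+0.84)/2 = 1.09, v̄ = (0.62+0.52)/2 = 0.57 → q = 4.7×1.09×0.57 = 2.920 m³/s
Panel 4-5: Δb = 1.4 m, d̄ = (0.84+0.49)/2 = 0.665, v̄ = (0.52+0.35)/2 = 0.435 → q = 1.4×0.665×0.435 = 0.4050 m³/s
Q = Σ q = 13.25 m³/s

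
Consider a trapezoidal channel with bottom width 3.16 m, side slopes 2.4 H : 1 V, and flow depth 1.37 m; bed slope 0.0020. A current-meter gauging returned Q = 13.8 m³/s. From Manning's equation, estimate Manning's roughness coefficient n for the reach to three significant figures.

A = (b + z·y)·y = (3.16 + 2.4×1.37)×1.37 = 8.834 m²
P = b + 2y√(1+z²) = 3.16 + 2×1.37×√(1+2.4²) = 10.28 m
R = A/P = 8.834/10.28 = 0.8590 m
n = (1/Q)·A·R^(2/3)·S^(1/2) = (1/13.8) × 8.834 × 0.9036 × 0.04472 = 0.02587

0.0259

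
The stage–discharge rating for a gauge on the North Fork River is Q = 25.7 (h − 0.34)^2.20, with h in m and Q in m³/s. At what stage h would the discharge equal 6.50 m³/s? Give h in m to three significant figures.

0.875 m

h − h₀ = (Q/C)^(1/b) = (6.50/25.7)^(1/2.20) = 0.5353 m
h = 0.34 + 0.5353 = 0.8753 m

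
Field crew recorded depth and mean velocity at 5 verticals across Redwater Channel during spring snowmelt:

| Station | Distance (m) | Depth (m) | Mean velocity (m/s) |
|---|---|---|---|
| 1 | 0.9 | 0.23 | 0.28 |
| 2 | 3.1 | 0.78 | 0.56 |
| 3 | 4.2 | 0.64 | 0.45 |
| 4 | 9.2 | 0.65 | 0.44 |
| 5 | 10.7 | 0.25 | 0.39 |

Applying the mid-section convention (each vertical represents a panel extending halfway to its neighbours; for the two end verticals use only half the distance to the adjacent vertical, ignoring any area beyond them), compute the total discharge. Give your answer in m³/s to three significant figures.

2.67 m³/s

w_1 = (3.1 − 0.9)/2 = 1.1 m; q_1 = 0.28 × 0.23 × 1.1 = 0.07084 m³/s
w_2 = (4.2 − 0.9)/2 = 1.65 m; q_2 = 0.56 × 0.78 × 1.65 = 0.7207 m³/s
w_3 = (9.2 − 3.1)/2 = 3.05 m; q_3 = 0.45 × 0.64 × 3.05 = 0.8784 m³/s
w_4 = (10.7 − 4.2)/2 = 3.25 m; q_4 = 0.44 × 0.65 × 3.25 = 0.9295 m³/s
w_5 = (10.7 − 9.2)/2 = 0.75 m; q_5 = 0.39 × 0.25 × 0.75 = 0.07313 m³/s
Q = Σ qᵢ = 2.673 m³/s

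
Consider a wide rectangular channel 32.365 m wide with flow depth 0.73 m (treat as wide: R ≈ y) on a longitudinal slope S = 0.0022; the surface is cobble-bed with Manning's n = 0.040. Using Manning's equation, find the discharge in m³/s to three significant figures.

22.5 m³/s

A = b·y = 32.365 × 0.73 = 23.63 m²
Wide channel: R ≈ y = 0.73 m
Q = (1/n)·A·R^(2/3)·S^(1/2) = (1/0.040) × 23.63 × 0.7300^(2/3) × 0.0022^(1/2) = 22.46 m³/s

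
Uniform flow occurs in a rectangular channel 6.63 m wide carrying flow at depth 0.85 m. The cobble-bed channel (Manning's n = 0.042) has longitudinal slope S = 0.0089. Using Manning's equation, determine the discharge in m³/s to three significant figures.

A = b·y = 6.63 × 0.85 = 5.636 m²
P = b + 2y = 6.63 + 2×0.85 = 8.330 m
R = A/P = 5.636/8.330 = 0.6765 m
Q = (1/n)·A·R^(2/3)·S^(1/2) = (1/0.042) × 5.636 × 0.6765^(2/3) × 0.0089^(1/2) = 9.755 m³/s

9.76 m³/s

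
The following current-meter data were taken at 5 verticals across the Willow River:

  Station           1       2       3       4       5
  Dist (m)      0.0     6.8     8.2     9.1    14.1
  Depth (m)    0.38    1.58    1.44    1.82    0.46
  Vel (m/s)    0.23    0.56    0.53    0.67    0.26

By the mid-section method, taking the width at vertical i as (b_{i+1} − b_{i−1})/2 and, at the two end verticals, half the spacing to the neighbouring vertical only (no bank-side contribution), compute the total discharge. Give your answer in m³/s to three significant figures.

w_1 = (6.8 − 0.0)/2 = 3.4 m; q_1 = 0.23 × 0.38 × 3.4 = 0.2972 m³/s
w_2 = (8.2 − 0.0)/2 = 4.1 m; q_2 = 0.56 × 1.58 × 4.1 = 3.628 m³/s
w_3 = (9.1 − 6.8)/2 = 1.15 m; q_3 = 0.53 × 1.44 × 1.15 = 0.8777 m³/s
w_4 = (14.1 − 8.2)/2 = 2.95 m; q_4 = 0.67 × 1.82 × 2.95 = 3.597 m³/s
w_5 = (14.1 − 9.1)/2 = 2.5 m; q_5 = 0.26 × 0.46 × 2.5 = 0.2990 m³/s
Q = Σ qᵢ = 8.699 m³/s

8.70 m³/s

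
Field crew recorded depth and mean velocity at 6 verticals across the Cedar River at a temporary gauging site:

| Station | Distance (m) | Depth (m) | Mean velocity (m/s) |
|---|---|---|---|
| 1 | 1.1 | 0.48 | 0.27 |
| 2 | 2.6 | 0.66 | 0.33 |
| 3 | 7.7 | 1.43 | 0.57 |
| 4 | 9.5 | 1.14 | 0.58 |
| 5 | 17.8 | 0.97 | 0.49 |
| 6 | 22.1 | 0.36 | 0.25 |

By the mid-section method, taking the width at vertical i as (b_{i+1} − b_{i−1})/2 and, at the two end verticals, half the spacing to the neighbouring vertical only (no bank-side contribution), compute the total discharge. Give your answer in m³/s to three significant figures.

10.2 m³/s

w_1 = (2.6 − 1.1)/2 = 0.75 m; q_1 = 0.27 × 0.48 × 0.75 = 0.09720 m³/s
w_2 = (7.7 − 1.1)/2 = 3.3 m; q_2 = 0.33 × 0.66 × 3.3 = 0.7187 m³/s
w_3 = (9.5 − 2.6)/2 = 3.45 m; q_3 = 0.57 × 1.43 × 3.45 = 2.812 m³/s
w_4 = (17.8 − 7.7)/2 = 5.05 m; q_4 = 0.58 × 1.14 × 5.05 = 3.339 m³/s
w_5 = (22.1 − 9.5)/2 = 6.3 m; q_5 = 0.49 × 0.97 × 6.3 = 2.994 m³/s
w_6 = (22.1 − 17.8)/2 = 2.15 m; q_6 = 0.25 × 0.36 × 2.15 = 0.1935 m³/s
Q = Σ qᵢ = 10.15 m³/s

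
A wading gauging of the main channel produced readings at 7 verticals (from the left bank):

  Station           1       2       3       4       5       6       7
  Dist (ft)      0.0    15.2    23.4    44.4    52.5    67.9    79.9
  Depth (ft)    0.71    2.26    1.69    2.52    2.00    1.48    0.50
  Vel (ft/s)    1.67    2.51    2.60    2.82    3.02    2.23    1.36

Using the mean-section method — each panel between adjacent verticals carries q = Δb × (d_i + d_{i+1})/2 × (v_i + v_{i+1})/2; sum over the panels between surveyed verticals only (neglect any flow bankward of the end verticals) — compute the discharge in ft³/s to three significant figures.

353 ft³/s

Panel 1-2: Δb = 15.2 ft, d̄ = (0.71+2.26)/2 = 1.485, v̄ = (1.67+2.51)/2 = 2.09 → q = 15.2×1.485×2.09 = 47.18 ft³/s
Panel 2-3: Δb = 8.2 ft, d̄ = (2.26+1.69)/2 = 1.975, v̄ = (2.51+2.60)/2 = 2.555 → q = 8.2×1.975×2.555 = 41.38 ft³/s
Panel 3-4: Δb = 21 ft, d̄ = (1.69+2.52)/2 = 2.105, v̄ = (2.60+2.82)/2 = 2.71 → q = 21×2.105×2.71 = 119.8 ft³/s
Panel 4-5: Δb = 8.1 ft, d̄ = (2.52+2.00)/2 = 2.26, v̄ = (2.82+3.02)/2 = 2.92 → q = 8.1×2.26×2.92 = 53.45 ft³/s
Panel 5-6: Δb = 15.4 ft, d̄ = (2.00+1.48)/2 = 1.74, v̄ = (3.02+2.23)/2 = 2.625 → q = 15.4×1.74×2.625 = 70.34 ft³/s
Panel 6-7: Δb = 12 ft, d̄ = (1.48+0.50)/2 = 0.99, v̄ = (2.23+1.36)/2 = 1.795 → q = 12×0.99×1.795 = 21.32 ft³/s
Q = Σ q = 353.5 ft³/s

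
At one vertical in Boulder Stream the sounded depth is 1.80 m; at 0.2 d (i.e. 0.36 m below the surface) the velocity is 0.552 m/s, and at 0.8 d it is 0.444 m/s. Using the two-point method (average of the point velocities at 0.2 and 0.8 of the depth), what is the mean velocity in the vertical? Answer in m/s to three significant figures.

0.498 m/s

v̄ = (0.552 + 0.444) / 2 = 0.4980 m/s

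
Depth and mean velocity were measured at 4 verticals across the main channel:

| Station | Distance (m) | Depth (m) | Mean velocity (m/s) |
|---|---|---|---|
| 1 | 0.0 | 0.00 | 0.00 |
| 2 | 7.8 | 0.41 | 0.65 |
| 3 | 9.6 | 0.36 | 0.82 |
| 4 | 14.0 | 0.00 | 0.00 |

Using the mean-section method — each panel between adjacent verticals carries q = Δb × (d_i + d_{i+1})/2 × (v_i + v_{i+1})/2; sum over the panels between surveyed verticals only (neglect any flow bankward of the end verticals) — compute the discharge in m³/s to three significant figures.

Panel 1-2: Δb = 7.8 m, d̄ = (0.00+0.41)/2 = 0.205, v̄ = (0.00+0.65)/2 = 0.325 → q = 7.8×0.205×0.325 = 0.5197 m³/s
Panel 2-3: Δb = 1.8 m, d̄ = (0.41+0.36)/2 = 0.385, v̄ = (0.65+0.82)/2 = 0.735 → q = 1.8×0.385×0.735 = 0.5094 m³/s
Panel 3-4: Δb = 4.4 m, d̄ = (0.36+0.00)/2 = 0.18, v̄ = (0.82+0.00)/2 = 0.41 → q = 4.4×0.18×0.41 = 0.3247 m³/s
Q = Σ q = 1.354 m³/s

1.35 m³/s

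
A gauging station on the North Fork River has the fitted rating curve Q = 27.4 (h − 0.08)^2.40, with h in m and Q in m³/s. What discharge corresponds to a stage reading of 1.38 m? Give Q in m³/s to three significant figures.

Q = 27.4 × (1.38 − 0.08)^2.40 = 27.4 × 1.3^2.40 = 51.43 m³/s

51.4 m³/s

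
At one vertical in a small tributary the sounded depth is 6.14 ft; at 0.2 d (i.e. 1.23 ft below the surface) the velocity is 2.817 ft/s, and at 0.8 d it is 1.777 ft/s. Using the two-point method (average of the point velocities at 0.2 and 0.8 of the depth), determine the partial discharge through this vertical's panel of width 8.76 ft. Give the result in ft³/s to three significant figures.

124 ft³/s

v̄ = (2.817 + 1.777) / 2 = 2.297 ft/s
q = v̄ × d × w = 2.297 × 6.14 × 8.76 = 123.5 ft³/s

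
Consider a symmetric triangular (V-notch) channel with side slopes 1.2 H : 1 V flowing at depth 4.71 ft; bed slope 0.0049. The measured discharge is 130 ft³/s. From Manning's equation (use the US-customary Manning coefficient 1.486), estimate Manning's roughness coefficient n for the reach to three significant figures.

A = z·y² = 1.2×4.71² = 26.62 ft²
P = 2y√(1+z²) = 2×4.71×√(1+1.2²) = 14.71 ft
R = A/P = 26.62/14.71 = 1.809 ft
n = (1.486/Q)·A·R^(2/3)·S^(1/2) = (1.486/130) × 26.62 × 1.485 × 0.07000 = 0.03163

0.0316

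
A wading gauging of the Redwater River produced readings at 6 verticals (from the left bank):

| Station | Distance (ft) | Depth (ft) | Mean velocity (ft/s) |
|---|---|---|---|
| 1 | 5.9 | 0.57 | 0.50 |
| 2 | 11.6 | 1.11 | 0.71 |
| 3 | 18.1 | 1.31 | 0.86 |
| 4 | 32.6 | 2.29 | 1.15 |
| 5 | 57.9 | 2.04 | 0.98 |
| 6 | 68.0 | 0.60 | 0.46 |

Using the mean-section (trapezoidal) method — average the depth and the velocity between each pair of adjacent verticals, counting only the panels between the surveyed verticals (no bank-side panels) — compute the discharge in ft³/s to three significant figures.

103 ft³/s

Panel 1-2: Δb = 5.7 ft, d̄ = (0.57+1.11)/2 = 0.84, v̄ = (0.50+0.71)/2 = 0.605 → q = 5.7×0.84×0.605 = 2.897 ft³/s
Panel 2-3: Δb = 6.5 ft, d̄ = (1.11+1.31)/2 = 1.21, v̄ = (0.71+0.86)/2 = 0.785 → q = 6.5×1.21×0.785 = 6.174 ft³/s
Panel 3-4: Δb = 14.5 ft, d̄ = (1.31+2.29)/2 = 1.8, v̄ = (0.86+1.15)/2 = 1.005 → q = 14.5×1.8×1.005 = 26.23 ft³/s
Panel 4-5: Δb = 25.3 ft, d̄ = (2.29+2.04)/2 = 2.165, v̄ = (1.15+0.98)/2 = 1.065 → q = 25.3×2.165×1.065 = 58.33 ft³/s
Panel 5-6: Δb = 10.1 ft, d̄ = (2.04+0.60)/2 = 1.32, v̄ = (0.98+0.46)/2 = 0.72 → q = 10.1×1.32×0.72 = 9.599 ft³/s
Q = Σ q = 103.2 ft³/s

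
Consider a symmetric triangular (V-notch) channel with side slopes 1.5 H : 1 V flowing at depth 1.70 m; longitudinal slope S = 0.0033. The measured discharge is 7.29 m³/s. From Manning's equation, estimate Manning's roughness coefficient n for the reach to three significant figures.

A = z·y² = 1.5×1.70² = 4.335 m²
P = 2y√(1+z²) = 2×1.70×√(1+1.5²) = 6.129 m
R = A/P = 4.335/6.129 = 0.7072 m
n = (1/Q)·A·R^(2/3)·S^(1/2) = (1/7.29) × 4.335 × 0.7938 × 0.05745 = 0.02712

0.0271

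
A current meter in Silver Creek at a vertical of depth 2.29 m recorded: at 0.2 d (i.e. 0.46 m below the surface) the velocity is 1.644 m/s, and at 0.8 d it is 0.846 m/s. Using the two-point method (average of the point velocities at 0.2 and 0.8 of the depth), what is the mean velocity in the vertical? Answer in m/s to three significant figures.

v̄ = (1.644 + 0.846) / 2 = 1.245 m/s

1.25 m/s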